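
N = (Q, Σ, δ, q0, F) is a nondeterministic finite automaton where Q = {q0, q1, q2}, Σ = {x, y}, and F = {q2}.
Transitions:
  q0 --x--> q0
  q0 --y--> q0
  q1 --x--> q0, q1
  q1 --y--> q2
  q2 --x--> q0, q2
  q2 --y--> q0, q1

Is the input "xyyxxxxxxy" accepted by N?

rejected

Start: {q0}
read x: {q0}
read y: {q0}
read y: {q0}
read x: {q0}
read x: {q0}
read x: {q0}
read x: {q0}
read x: {q0}
read x: {q0}
read y: {q0}
Reachable ∩ accepting = {} — empty.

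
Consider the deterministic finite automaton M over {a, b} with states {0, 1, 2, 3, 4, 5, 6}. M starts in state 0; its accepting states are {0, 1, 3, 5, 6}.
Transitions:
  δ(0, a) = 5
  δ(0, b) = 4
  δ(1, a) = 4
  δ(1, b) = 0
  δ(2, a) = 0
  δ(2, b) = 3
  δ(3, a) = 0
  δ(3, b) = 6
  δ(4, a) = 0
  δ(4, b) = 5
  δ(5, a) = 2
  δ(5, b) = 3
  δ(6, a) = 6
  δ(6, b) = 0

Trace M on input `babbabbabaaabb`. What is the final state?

5

0 --b--> 4
4 --a--> 0
0 --b--> 4
4 --b--> 5
5 --a--> 2
2 --b--> 3
3 --b--> 6
6 --a--> 6
6 --b--> 0
0 --a--> 5
5 --a--> 2
2 --a--> 0
0 --b--> 4
4 --b--> 5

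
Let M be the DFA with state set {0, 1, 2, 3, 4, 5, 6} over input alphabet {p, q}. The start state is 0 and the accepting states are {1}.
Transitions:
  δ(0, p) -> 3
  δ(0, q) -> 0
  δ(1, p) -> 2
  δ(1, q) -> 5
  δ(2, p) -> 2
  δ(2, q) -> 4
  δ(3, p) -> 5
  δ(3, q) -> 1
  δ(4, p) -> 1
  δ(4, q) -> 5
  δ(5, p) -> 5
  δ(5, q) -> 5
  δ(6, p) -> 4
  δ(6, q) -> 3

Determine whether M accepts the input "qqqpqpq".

0 --q--> 0
0 --q--> 0
0 --q--> 0
0 --p--> 3
3 --q--> 1
1 --p--> 2
2 --q--> 4
End in state 4, which is not an accepting state.

rejected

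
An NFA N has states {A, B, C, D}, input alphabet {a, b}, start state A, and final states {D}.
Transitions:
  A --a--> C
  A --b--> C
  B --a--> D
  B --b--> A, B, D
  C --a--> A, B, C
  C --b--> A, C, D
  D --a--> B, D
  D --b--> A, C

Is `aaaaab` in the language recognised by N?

Start: {A}
read a: {C}
read a: {A, B, C}
read a: {A, B, C, D}
read a: {A, B, C, D}
read a: {A, B, C, D}
read b: {A, B, C, D}
Reachable ∩ accepting = {D} — nonempty.

accepted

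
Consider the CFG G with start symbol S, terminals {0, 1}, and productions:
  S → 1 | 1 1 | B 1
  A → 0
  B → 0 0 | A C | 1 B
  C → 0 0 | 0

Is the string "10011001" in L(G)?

no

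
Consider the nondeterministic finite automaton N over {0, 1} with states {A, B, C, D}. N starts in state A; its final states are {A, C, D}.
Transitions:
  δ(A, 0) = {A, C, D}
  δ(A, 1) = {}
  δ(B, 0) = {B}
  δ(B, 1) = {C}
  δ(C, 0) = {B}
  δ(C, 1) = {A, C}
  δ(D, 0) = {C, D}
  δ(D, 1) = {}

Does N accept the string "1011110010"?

rejected

Start: {A}
read 1: {}
The reachable set is empty and stays empty for the remaining 9 symbols.
Reachable ∩ accepting = {} — empty.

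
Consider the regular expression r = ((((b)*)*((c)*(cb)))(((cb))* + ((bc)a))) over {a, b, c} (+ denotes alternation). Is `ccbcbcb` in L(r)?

Split as ccb·cbcb: (((b)*)*((c)*(cb))) matches ccb and (((cb))*+((bc)a)) matches cbcb.

yes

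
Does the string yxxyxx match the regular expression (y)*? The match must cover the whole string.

yxxyxx cannot be split into zero or more pieces each matching y.

no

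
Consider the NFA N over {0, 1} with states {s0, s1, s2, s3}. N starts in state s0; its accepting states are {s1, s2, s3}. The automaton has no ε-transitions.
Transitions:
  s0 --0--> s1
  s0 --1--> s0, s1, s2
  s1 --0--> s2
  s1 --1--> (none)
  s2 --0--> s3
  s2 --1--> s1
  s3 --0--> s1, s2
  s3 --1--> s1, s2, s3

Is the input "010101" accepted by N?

Start: {s0}
read 0: {s1}
read 1: {}
The reachable set is empty and stays empty for the remaining 4 symbols.
Reachable ∩ accepting = {} — empty.

rejected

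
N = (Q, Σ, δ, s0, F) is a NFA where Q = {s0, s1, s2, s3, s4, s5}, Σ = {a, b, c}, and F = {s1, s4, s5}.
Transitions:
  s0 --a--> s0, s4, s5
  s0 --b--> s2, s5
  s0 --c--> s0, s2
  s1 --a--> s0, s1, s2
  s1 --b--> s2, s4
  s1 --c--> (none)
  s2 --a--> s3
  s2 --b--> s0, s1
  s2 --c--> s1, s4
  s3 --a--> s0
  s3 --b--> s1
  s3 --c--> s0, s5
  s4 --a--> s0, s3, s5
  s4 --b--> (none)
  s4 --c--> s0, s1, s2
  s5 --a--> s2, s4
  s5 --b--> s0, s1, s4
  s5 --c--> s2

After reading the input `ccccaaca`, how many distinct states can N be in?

Start: {s0}
read c: {s0, s2}
read c: {s0, s1, s2, s4}
read c: {s0, s1, s2, s4}
read c: {s0, s1, s2, s4}
read a: {s0, s1, s2, s3, s4, s5}
read a: {s0, s1, s2, s3, s4, s5}
read c: {s0, s1, s2, s4, s5}
read a: {s0, s1, s2, s3, s4, s5}
Final reachable set {s0, s1, s2, s3, s4, s5} has 6 states.

6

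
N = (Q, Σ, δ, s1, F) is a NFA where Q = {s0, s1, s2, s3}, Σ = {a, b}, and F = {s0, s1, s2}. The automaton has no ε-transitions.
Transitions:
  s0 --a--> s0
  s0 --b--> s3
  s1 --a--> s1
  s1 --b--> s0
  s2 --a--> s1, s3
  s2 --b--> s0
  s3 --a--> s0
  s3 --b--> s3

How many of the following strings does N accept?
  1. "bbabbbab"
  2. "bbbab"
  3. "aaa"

"bbabbbab": rejected
"bbbab": rejected
"aaa": accepted

1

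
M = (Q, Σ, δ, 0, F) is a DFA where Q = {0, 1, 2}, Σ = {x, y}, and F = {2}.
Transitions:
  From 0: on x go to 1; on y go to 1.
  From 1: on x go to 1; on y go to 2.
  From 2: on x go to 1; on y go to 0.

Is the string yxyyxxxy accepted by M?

accepted

0 --y--> 1
1 --x--> 1
1 --y--> 2
2 --y--> 0
0 --x--> 1
1 --x--> 1
1 --x--> 1
1 --y--> 2
End in state 2, which is an accepting state.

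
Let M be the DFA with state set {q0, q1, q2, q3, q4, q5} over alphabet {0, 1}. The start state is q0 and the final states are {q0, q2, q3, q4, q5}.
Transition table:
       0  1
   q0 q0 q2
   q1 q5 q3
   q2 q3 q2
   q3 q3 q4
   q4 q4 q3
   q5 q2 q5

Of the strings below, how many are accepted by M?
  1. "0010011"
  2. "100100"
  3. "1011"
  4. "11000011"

"0010011": accepted
"100100": accepted
"1011": accepted
"11000011": accepted

4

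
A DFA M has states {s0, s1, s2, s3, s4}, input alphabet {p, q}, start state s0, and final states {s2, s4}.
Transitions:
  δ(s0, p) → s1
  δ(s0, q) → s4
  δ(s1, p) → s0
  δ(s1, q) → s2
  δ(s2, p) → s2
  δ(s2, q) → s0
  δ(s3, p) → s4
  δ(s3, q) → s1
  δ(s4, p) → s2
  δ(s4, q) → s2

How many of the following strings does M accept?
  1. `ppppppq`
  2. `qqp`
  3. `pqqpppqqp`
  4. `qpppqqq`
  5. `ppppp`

`ppppppq`: accepted
`qqp`: accepted
`pqqpppqqp`: rejected
`qpppqqq`: accepted
`ppppp`: rejected

3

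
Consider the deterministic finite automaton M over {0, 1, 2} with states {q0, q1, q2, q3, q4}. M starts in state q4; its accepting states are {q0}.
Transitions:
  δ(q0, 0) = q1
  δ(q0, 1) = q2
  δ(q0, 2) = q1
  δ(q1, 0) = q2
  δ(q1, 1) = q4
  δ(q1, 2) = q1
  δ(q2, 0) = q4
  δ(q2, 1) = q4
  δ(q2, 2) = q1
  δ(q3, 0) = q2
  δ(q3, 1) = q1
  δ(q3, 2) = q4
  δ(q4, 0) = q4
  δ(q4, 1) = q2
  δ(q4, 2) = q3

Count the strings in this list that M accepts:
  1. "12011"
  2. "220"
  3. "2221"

0

"12011": rejected
"220": rejected
"2221": rejected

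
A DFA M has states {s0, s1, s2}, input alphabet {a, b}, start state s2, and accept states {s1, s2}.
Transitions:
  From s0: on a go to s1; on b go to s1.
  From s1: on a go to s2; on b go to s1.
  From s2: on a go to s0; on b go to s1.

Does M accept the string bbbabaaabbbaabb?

accepted

s2 --b--> s1
s1 --b--> s1
s1 --b--> s1
s1 --a--> s2
s2 --b--> s1
s1 --a--> s2
s2 --a--> s0
s0 --a--> s1
s1 --b--> s1
s1 --b--> s1
s1 --b--> s1
s1 --a--> s2
s2 --a--> s0
s0 --b--> s1
s1 --b--> s1
End in state s1, which is an accepting state.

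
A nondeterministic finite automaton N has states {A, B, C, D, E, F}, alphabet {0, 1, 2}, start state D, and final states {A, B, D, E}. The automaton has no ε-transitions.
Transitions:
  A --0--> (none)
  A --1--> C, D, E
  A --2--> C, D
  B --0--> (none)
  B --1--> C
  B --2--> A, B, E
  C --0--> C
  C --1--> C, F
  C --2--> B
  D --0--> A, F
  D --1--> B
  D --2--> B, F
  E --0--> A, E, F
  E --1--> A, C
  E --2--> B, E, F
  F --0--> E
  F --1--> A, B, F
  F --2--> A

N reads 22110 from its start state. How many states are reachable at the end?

Start: {D}
read 2: {B, F}
read 2: {A, B, E}
read 1: {A, C, D, E}
read 1: {A, B, C, D, E, F}
read 0: {A, C, E, F}
Final reachable set {A, C, E, F} has 4 states.

4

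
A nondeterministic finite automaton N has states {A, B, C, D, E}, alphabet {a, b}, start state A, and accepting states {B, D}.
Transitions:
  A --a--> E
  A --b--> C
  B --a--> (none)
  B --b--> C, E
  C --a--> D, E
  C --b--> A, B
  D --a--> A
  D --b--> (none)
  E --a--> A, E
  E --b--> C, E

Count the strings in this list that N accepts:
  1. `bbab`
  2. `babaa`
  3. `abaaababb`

`bbab`: rejected
`babaa`: rejected
`abaaababb`: accepted

1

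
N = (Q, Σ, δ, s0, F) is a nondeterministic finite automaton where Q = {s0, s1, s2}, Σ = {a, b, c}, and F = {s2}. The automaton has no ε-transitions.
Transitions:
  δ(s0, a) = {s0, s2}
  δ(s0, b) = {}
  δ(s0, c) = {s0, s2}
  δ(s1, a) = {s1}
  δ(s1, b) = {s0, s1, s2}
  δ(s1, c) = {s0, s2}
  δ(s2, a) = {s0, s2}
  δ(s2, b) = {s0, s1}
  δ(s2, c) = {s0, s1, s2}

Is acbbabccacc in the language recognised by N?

Start: {s0}
read a: {s0, s2}
read c: {s0, s1, s2}
read b: {s0, s1, s2}
read b: {s0, s1, s2}
read a: {s0, s1, s2}
read b: {s0, s1, s2}
read c: {s0, s1, s2}
read c: {s0, s1, s2}
read a: {s0, s1, s2}
read c: {s0, s1, s2}
read c: {s0, s1, s2}
Reachable ∩ accepting = {s2} — nonempty.

accepted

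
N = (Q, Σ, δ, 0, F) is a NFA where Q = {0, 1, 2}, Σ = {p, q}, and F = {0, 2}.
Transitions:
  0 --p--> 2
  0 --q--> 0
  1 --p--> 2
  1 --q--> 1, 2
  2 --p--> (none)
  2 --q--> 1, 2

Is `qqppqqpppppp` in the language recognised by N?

Start: {0}
read q: {0}
read q: {0}
read p: {2}
read p: {}
The reachable set is empty and stays empty for the remaining 8 symbols.
Reachable ∩ accepting = {} — empty.

rejected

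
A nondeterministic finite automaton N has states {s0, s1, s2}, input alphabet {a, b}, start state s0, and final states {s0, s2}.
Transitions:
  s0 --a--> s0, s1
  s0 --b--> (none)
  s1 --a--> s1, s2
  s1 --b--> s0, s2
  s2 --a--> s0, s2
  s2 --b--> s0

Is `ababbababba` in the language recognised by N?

accepted

Start: {s0}
read a: {s0, s1}
read b: {s0, s2}
read a: {s0, s1, s2}
read b: {s0, s2}
read b: {s0}
read a: {s0, s1}
read b: {s0, s2}
read a: {s0, s1, s2}
read b: {s0, s2}
read b: {s0}
read a: {s0, s1}
Reachable ∩ accepting = {s0} — nonempty.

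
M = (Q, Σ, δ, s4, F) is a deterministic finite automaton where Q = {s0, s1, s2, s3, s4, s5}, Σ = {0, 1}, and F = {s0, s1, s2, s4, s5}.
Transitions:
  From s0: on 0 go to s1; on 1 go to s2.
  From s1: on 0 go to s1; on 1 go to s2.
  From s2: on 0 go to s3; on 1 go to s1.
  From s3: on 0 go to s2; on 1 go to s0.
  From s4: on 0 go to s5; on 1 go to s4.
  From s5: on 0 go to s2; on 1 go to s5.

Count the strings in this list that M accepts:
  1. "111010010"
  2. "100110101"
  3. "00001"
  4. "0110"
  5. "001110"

"111010010": accepted
"100110101": accepted
"00001": accepted
"0110": accepted
"001110": accepted

5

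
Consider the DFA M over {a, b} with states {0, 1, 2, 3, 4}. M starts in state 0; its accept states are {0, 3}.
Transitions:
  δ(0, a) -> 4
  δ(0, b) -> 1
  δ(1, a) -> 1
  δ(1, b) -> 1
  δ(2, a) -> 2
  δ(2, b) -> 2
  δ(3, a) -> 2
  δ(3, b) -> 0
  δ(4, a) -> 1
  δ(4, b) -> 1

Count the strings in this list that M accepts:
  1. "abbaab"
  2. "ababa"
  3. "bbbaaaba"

0

"abbaab": rejected
"ababa": rejected
"bbbaaaba": rejected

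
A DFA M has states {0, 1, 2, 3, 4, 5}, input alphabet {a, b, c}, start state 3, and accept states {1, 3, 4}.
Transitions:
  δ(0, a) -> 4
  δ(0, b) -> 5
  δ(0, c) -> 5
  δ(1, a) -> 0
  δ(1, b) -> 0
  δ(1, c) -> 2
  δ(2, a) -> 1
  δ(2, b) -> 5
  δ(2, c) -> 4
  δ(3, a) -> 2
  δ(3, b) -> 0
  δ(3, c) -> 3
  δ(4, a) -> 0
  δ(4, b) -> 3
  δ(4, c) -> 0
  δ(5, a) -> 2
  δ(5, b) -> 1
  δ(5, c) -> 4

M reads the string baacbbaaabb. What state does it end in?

0

3 --b--> 0
0 --a--> 4
4 --a--> 0
0 --c--> 5
5 --b--> 1
1 --b--> 0
0 --a--> 4
4 --a--> 0
0 --a--> 4
4 --b--> 3
3 --b--> 0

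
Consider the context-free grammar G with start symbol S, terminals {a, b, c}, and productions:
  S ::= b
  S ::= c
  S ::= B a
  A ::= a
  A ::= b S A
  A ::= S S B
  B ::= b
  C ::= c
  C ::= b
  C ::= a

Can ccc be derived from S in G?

no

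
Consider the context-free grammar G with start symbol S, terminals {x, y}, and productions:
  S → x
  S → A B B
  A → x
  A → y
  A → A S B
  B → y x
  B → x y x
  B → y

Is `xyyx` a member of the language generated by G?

yes

S ⇒ ABB ⇒ xBB ⇒ xyB ⇒ xyyx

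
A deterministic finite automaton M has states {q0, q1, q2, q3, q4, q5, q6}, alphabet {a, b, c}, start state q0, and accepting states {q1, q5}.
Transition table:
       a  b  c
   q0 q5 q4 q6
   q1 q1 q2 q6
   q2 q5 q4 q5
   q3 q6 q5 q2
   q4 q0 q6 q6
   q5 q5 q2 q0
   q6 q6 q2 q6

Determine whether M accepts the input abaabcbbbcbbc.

rejected

q0 --a--> q5
q5 --b--> q2
q2 --a--> q5
q5 --a--> q5
q5 --b--> q2
q2 --c--> q5
q5 --b--> q2
q2 --b--> q4
q4 --b--> q6
q6 --c--> q6
q6 --b--> q2
q2 --b--> q4
q4 --c--> q6
End in state q6, which is not an accepting state.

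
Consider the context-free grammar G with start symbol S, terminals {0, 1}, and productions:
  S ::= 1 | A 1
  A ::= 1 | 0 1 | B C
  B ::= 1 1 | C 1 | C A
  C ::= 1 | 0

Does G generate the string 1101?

yes

S ⇒ A1 ⇒ BC1 ⇒ 11C1 ⇒ 1101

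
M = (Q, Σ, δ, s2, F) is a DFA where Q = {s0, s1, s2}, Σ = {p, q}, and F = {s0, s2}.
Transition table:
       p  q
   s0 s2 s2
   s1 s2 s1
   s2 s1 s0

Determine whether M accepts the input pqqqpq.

s2 --p--> s1
s1 --q--> s1
s1 --q--> s1
s1 --q--> s1
s1 --p--> s2
s2 --q--> s0
End in state s0, which is an accepting state.

accepted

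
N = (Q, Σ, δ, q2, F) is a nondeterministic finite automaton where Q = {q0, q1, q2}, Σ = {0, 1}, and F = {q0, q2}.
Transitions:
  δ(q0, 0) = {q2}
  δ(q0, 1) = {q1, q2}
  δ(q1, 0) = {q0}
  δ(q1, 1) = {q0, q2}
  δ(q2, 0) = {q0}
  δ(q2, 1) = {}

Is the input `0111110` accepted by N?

Start: {q2}
read 0: {q0}
read 1: {q1, q2}
read 1: {q0, q2}
read 1: {q1, q2}
read 1: {q0, q2}
read 1: {q1, q2}
read 0: {q0}
Reachable ∩ accepting = {q0} — nonempty.

accepted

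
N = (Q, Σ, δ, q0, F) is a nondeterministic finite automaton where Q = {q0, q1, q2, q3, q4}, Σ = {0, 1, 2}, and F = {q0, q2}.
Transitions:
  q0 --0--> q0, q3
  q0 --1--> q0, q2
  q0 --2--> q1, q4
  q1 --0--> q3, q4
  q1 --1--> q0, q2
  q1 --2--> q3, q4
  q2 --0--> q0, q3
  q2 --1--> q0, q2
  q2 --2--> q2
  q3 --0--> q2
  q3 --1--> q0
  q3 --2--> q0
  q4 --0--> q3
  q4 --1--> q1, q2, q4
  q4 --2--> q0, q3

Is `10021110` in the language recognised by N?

accepted

Start: {q0}
read 1: {q0, q2}
read 0: {q0, q3}
read 0: {q0, q2, q3}
read 2: {q0, q1, q2, q4}
read 1: {q0, q1, q2, q4}
read 1: {q0, q1, q2, q4}
read 1: {q0, q1, q2, q4}
read 0: {q0, q3, q4}
Reachable ∩ accepting = {q0} — nonempty.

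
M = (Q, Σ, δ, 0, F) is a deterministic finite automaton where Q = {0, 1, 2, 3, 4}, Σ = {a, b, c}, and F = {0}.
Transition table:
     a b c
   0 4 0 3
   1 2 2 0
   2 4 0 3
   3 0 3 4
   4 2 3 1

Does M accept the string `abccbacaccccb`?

0 --a--> 4
4 --b--> 3
3 --c--> 4
4 --c--> 1
1 --b--> 2
2 --a--> 4
4 --c--> 1
1 --a--> 2
2 --c--> 3
3 --c--> 4
4 --c--> 1
1 --c--> 0
0 --b--> 0
End in state 0, which is an accepting state.

accepted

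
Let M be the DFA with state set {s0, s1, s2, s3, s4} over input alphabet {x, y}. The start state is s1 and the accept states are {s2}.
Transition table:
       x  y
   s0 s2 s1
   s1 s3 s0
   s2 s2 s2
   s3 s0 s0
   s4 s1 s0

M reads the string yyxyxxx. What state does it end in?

s2

s1 --y--> s0
s0 --y--> s1
s1 --x--> s3
s3 --y--> s0
s0 --x--> s2
s2 --x--> s2
s2 --x--> s2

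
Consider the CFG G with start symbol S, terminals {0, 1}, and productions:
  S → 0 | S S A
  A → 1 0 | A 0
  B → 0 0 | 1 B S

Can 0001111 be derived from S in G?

no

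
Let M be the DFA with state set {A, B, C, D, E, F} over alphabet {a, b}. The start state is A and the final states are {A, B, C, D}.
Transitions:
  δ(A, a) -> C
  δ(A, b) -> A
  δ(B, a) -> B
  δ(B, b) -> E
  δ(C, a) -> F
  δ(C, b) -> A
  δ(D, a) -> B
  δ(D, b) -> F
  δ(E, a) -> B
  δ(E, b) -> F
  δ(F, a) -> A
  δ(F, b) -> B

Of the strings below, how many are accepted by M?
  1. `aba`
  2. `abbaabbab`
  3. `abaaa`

`aba`: accepted
`abbaabbab`: rejected
`abaaa`: accepted

2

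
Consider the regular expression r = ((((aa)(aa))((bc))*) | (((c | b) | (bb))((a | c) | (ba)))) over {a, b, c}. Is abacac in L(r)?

no

Neither (((aa)(aa))((bc))*) nor (((c|b)|(bb))((a|c)|(ba))) matches abacac.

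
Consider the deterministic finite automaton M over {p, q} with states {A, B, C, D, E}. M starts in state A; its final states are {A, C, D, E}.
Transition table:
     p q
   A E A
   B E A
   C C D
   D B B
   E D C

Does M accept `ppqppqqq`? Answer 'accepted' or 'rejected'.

A --p--> E
E --p--> D
D --q--> B
B --p--> E
E --p--> D
D --q--> B
B --q--> A
A --q--> A
End in state A, which is an accepting state.

accepted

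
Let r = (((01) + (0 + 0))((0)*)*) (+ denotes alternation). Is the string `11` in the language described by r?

No split of 11 into u·v has ((01)+(0+0)) matching u and ((0)*)* matching v.

no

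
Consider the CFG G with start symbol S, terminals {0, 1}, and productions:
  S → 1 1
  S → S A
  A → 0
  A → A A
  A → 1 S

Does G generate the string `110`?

S ⇒ SA ⇒ 11A ⇒ 110

yes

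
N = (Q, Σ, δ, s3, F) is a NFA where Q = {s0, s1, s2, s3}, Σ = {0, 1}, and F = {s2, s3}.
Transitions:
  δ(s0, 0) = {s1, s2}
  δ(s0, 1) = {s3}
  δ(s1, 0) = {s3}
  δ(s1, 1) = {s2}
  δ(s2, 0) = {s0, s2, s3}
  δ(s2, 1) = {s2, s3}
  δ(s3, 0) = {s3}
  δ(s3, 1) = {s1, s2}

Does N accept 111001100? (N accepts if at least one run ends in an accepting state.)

accepted

Start: {s3}
read 1: {s1, s2}
read 1: {s2, s3}
read 1: {s1, s2, s3}
read 0: {s0, s2, s3}
read 0: {s0, s1, s2, s3}
read 1: {s1, s2, s3}
read 1: {s1, s2, s3}
read 0: {s0, s2, s3}
read 0: {s0, s1, s2, s3}
Reachable ∩ accepting = {s2, s3} — nonempty.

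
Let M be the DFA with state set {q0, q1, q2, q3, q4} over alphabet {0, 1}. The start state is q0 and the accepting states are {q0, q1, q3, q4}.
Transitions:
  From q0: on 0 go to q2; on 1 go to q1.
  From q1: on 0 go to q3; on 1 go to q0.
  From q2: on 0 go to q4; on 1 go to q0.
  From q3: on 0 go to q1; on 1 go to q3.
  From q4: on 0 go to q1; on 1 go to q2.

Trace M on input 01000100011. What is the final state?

q1

q0 --0--> q2
q2 --1--> q0
q0 --0--> q2
q2 --0--> q4
q4 --0--> q1
q1 --1--> q0
q0 --0--> q2
q2 --0--> q4
q4 --0--> q1
q1 --1--> q0
q0 --1--> q1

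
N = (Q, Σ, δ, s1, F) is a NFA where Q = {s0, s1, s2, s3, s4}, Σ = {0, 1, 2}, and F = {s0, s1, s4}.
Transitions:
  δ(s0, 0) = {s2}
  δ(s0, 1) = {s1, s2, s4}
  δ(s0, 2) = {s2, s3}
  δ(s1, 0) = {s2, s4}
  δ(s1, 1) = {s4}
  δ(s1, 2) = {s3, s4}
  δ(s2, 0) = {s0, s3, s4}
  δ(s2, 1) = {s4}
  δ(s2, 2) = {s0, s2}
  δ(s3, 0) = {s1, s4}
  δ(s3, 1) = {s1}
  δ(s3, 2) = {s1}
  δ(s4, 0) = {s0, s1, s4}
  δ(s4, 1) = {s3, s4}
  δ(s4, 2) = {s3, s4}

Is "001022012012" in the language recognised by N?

accepted

Start: {s1}
read 0: {s2, s4}
read 0: {s0, s1, s3, s4}
read 1: {s1, s2, s3, s4}
read 0: {s0, s1, s2, s3, s4}
read 2: {s0, s1, s2, s3, s4}
read 2: {s0, s1, s2, s3, s4}
read 0: {s0, s1, s2, s3, s4}
read 1: {s1, s2, s3, s4}
read 2: {s0, s1, s2, s3, s4}
read 0: {s0, s1, s2, s3, s4}
read 1: {s1, s2, s3, s4}
read 2: {s0, s1, s2, s3, s4}
Reachable ∩ accepting = {s0, s1, s4} — nonempty.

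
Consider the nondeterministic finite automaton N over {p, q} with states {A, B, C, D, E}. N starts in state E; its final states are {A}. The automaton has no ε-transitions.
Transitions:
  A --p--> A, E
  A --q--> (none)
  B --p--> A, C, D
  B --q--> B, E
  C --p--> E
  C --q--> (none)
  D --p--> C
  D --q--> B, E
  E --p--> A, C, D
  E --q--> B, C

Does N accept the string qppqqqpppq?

rejected

Start: {E}
read q: {B, C}
read p: {A, C, D, E}
read p: {A, C, D, E}
read q: {B, C, E}
read q: {B, C, E}
read q: {B, C, E}
read p: {A, C, D, E}
read p: {A, C, D, E}
read p: {A, C, D, E}
read q: {B, C, E}
Reachable ∩ accepting = {} — empty.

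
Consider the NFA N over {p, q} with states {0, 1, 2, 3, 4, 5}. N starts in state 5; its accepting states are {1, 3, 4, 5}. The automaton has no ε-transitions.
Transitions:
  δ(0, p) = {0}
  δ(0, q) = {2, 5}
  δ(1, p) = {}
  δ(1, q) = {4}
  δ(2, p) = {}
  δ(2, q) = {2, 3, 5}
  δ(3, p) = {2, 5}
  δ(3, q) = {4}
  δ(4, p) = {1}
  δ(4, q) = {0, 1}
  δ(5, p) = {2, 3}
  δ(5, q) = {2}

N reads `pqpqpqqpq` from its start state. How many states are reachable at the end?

Start: {5}
read p: {2, 3}
read q: {2, 3, 4, 5}
read p: {1, 2, 3, 5}
read q: {2, 3, 4, 5}
read p: {1, 2, 3, 5}
read q: {2, 3, 4, 5}
read q: {0, 1, 2, 3, 4, 5}
read p: {0, 1, 2, 3, 5}
read q: {2, 3, 4, 5}
Final reachable set {2, 3, 4, 5} has 4 states.

4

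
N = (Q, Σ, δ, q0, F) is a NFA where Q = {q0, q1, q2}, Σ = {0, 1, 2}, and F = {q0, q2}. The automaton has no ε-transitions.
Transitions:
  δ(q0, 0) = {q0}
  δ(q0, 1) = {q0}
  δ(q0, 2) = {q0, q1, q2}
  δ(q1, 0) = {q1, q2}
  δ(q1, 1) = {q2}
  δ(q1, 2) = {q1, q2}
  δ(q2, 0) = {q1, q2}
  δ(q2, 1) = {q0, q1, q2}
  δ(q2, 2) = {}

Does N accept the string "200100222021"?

Start: {q0}
read 2: {q0, q1, q2}
read 0: {q0, q1, q2}
read 0: {q0, q1, q2}
read 1: {q0, q1, q2}
read 0: {q0, q1, q2}
read 0: {q0, q1, q2}
read 2: {q0, q1, q2}
read 2: {q0, q1, q2}
read 2: {q0, q1, q2}
read 0: {q0, q1, q2}
read 2: {q0, q1, q2}
read 1: {q0, q1, q2}
Reachable ∩ accepting = {q0, q2} — nonempty.

accepted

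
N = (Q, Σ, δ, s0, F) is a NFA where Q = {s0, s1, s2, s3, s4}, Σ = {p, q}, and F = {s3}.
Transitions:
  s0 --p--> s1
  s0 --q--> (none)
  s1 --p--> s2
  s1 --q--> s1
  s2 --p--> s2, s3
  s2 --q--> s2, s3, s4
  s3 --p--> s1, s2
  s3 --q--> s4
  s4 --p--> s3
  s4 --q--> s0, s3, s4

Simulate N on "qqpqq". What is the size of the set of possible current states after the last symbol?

Start: {s0}
read q: {}
The reachable set is empty and stays empty for the remaining 4 symbols.
Final reachable set {} has 0 states.

0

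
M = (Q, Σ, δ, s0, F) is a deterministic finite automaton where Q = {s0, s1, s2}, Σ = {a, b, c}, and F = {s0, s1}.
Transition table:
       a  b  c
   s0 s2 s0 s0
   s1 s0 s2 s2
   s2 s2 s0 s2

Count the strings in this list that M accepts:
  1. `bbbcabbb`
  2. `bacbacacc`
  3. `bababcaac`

1

`bbbcabbb`: accepted
`bacbacacc`: rejected
`bababcaac`: rejected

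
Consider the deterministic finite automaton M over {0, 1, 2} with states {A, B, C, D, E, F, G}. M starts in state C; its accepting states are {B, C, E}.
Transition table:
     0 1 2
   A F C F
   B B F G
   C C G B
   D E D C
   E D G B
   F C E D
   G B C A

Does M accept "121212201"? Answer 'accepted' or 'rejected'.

C --1--> G
G --2--> A
A --1--> C
C --2--> B
B --1--> F
F --2--> D
D --2--> C
C --0--> C
C --1--> G
End in state G, which is not an accepting state.

rejected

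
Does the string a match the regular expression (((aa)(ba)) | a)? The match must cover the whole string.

The right alternative a matches a.

yes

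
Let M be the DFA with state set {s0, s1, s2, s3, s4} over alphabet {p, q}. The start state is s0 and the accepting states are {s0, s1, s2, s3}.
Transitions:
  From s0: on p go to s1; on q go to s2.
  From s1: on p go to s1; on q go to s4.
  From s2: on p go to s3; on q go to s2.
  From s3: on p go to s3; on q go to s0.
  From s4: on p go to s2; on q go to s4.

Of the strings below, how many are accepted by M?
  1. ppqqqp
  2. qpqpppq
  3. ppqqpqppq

2

ppqqqp: accepted
qpqpppq: rejected
ppqqpqppq: accepted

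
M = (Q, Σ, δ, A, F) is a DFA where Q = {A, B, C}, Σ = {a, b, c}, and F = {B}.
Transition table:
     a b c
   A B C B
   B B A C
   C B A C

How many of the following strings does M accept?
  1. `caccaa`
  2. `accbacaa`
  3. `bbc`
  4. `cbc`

4

`caccaa`: accepted
`accbacaa`: accepted
`bbc`: accepted
`cbc`: accepted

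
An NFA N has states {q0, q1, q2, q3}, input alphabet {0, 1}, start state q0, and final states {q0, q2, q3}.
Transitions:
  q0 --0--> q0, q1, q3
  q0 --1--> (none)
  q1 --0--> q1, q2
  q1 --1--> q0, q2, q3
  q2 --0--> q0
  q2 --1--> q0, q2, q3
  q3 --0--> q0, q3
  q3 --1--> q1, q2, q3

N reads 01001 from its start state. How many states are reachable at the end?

4

Start: {q0}
read 0: {q0, q1, q3}
read 1: {q0, q1, q2, q3}
read 0: {q0, q1, q2, q3}
read 0: {q0, q1, q2, q3}
read 1: {q0, q1, q2, q3}
Final reachable set {q0, q1, q2, q3} has 4 states.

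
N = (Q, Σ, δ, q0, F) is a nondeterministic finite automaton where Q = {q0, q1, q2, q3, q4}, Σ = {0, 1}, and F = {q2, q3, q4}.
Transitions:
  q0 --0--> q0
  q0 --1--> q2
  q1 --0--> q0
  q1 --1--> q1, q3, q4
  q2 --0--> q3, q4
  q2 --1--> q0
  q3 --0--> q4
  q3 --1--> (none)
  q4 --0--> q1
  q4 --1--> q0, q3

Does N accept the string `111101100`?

Start: {q0}
read 1: {q2}
read 1: {q0}
read 1: {q2}
read 1: {q0}
read 0: {q0}
read 1: {q2}
read 1: {q0}
read 0: {q0}
read 0: {q0}
Reachable ∩ accepting = {} — empty.

rejected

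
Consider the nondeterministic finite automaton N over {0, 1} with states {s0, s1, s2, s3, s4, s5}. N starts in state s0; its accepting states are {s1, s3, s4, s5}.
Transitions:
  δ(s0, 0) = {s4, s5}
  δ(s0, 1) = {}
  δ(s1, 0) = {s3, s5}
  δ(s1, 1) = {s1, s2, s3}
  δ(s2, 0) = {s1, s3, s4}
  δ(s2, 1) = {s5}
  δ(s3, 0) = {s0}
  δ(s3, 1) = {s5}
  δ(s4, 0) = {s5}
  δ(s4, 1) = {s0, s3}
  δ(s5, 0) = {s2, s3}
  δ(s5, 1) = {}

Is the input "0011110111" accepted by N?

rejected

Start: {s0}
read 0: {s4, s5}
read 0: {s2, s3, s5}
read 1: {s5}
read 1: {}
The reachable set is empty and stays empty for the remaining 6 symbols.
Reachable ∩ accepting = {} — empty.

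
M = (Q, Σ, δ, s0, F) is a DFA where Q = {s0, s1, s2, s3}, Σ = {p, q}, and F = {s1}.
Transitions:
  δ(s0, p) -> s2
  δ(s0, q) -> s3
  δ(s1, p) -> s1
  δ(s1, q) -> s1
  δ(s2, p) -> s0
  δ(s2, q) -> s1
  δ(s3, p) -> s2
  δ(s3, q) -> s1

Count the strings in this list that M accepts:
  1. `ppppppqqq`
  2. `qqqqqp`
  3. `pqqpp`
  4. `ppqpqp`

`ppppppqqq`: accepted
`qqqqqp`: accepted
`pqqpp`: accepted
`ppqpqp`: accepted

4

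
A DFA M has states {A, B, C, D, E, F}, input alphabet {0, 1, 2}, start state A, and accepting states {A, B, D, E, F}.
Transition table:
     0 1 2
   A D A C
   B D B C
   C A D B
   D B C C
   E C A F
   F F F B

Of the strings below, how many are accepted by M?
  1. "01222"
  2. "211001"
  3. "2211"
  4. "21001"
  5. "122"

"01222": accepted
"211001": rejected
"2211": accepted
"21001": rejected
"122": accepted

3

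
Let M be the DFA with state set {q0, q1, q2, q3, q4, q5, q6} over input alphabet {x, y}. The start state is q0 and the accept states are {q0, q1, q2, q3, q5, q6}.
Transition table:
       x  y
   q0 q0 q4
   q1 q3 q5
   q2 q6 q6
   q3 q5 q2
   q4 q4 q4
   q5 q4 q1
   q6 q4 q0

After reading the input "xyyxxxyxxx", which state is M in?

q0 --x--> q0
q0 --y--> q4
q4 --y--> q4
q4 --x--> q4
q4 --x--> q4
q4 --x--> q4
q4 --y--> q4
q4 --x--> q4
q4 --x--> q4
q4 --x--> q4

q4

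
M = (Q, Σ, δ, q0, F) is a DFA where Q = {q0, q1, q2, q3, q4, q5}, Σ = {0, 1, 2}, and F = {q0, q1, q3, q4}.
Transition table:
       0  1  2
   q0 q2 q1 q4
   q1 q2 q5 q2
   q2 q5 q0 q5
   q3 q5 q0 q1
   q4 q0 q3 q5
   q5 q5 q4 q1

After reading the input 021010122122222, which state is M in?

q0 --0--> q2
q2 --2--> q5
q5 --1--> q4
q4 --0--> q0
q0 --1--> q1
q1 --0--> q2
q2 --1--> q0
q0 --2--> q4
q4 --2--> q5
q5 --1--> q4
q4 --2--> q5
q5 --2--> q1
q1 --2--> q2
q2 --2--> q5
q5 --2--> q1

q1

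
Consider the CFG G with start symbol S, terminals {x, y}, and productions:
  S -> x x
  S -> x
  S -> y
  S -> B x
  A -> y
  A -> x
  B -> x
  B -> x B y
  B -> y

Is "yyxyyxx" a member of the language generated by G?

no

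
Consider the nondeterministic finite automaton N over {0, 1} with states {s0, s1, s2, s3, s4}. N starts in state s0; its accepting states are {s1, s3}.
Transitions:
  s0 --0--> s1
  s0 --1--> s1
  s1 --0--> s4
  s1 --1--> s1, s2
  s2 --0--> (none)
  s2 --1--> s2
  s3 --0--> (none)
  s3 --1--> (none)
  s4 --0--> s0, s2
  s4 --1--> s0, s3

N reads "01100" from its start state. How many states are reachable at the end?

2

Start: {s0}
read 0: {s1}
read 1: {s1, s2}
read 1: {s1, s2}
read 0: {s4}
read 0: {s0, s2}
Final reachable set {s0, s2} has 2 states.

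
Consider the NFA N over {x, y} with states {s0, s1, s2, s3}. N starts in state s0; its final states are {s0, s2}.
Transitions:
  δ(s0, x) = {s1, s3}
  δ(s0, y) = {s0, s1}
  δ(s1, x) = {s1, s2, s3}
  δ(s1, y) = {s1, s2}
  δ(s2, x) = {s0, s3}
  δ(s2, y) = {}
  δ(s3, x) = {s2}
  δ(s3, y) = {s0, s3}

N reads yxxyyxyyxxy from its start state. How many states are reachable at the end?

4

Start: {s0}
read y: {s0, s1}
read x: {s1, s2, s3}
read x: {s0, s1, s2, s3}
read y: {s0, s1, s2, s3}
read y: {s0, s1, s2, s3}
read x: {s0, s1, s2, s3}
read y: {s0, s1, s2, s3}
read y: {s0, s1, s2, s3}
read x: {s0, s1, s2, s3}
read x: {s0, s1, s2, s3}
read y: {s0, s1, s2, s3}
Final reachable set {s0, s1, s2, s3} has 4 states.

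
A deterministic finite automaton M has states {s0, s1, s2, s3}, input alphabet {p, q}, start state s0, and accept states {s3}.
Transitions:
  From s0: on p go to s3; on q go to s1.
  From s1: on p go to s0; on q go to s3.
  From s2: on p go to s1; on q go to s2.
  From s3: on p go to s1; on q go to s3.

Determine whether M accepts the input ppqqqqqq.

accepted

s0 --p--> s3
s3 --p--> s1
s1 --q--> s3
s3 --q--> s3
s3 --q--> s3
s3 --q--> s3
s3 --q--> s3
s3 --q--> s3
End in state s3, which is an accepting state.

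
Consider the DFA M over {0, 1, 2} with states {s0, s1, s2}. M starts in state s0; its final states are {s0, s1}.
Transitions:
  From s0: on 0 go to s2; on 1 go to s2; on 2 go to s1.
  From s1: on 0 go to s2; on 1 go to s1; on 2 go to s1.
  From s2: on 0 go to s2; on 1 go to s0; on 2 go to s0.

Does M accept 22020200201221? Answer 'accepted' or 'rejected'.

s0 --2--> s1
s1 --2--> s1
s1 --0--> s2
s2 --2--> s0
s0 --0--> s2
s2 --2--> s0
s0 --0--> s2
s2 --0--> s2
s2 --2--> s0
s0 --0--> s2
s2 --1--> s0
s0 --2--> s1
s1 --2--> s1
s1 --1--> s1
End in state s1, which is an accepting state.

accepted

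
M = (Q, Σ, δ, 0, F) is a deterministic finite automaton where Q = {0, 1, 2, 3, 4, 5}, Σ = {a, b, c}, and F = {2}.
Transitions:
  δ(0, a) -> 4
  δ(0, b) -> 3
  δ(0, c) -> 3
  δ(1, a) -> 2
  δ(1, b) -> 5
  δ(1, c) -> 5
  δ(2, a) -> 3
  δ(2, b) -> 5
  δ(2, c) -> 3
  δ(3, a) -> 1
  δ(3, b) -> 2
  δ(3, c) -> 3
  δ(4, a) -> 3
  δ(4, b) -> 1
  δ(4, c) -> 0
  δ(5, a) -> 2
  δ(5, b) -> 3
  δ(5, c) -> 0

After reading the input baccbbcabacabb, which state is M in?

0 --b--> 3
3 --a--> 1
1 --c--> 5
5 --c--> 0
0 --b--> 3
3 --b--> 2
2 --c--> 3
3 --a--> 1
1 --b--> 5
5 --a--> 2
2 --c--> 3
3 --a--> 1
1 --b--> 5
5 --b--> 3

3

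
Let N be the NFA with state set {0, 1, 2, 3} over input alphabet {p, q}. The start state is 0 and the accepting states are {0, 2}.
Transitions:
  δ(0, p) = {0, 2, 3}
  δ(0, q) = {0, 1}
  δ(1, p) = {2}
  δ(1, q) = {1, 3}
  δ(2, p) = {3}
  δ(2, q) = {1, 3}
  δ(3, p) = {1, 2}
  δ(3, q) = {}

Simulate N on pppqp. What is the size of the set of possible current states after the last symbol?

4

Start: {0}
read p: {0, 2, 3}
read p: {0, 1, 2, 3}
read p: {0, 1, 2, 3}
read q: {0, 1, 3}
read p: {0, 1, 2, 3}
Final reachable set {0, 1, 2, 3} has 4 states.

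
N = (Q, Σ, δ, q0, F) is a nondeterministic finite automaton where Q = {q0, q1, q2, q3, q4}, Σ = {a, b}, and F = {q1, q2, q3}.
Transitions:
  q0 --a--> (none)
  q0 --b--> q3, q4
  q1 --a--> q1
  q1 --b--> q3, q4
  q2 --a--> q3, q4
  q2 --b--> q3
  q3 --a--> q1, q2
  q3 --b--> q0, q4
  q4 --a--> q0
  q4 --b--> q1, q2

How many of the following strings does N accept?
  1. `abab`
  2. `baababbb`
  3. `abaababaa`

`abab`: rejected
`baababbb`: accepted
`abaababaa`: rejected

1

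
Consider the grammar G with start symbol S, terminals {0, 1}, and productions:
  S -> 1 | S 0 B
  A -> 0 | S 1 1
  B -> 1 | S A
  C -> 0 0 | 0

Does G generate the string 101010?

S ⇒ S0B ⇒ S0B0B ⇒ 10B0B ⇒ 1010B ⇒ 1010SA ⇒ 10101A ⇒ 101010

yes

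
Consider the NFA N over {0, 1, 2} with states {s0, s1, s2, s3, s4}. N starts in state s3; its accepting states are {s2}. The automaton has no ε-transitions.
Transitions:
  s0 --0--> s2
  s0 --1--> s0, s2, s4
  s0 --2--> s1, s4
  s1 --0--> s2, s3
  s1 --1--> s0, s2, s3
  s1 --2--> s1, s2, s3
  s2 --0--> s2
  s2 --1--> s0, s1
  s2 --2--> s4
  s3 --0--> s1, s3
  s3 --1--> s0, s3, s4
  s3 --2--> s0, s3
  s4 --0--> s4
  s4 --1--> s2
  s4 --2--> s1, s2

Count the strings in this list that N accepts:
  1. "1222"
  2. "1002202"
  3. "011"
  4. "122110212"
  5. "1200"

5

"1222": accepted
"1002202": accepted
"011": accepted
"122110212": accepted
"1200": accepted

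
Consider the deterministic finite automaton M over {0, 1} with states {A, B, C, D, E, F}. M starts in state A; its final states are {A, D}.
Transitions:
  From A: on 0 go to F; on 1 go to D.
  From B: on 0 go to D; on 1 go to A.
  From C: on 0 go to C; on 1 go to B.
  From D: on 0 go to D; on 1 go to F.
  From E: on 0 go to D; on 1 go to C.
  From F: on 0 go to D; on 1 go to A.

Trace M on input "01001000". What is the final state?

D

A --0--> F
F --1--> A
A --0--> F
F --0--> D
D --1--> F
F --0--> D
D --0--> D
D --0--> D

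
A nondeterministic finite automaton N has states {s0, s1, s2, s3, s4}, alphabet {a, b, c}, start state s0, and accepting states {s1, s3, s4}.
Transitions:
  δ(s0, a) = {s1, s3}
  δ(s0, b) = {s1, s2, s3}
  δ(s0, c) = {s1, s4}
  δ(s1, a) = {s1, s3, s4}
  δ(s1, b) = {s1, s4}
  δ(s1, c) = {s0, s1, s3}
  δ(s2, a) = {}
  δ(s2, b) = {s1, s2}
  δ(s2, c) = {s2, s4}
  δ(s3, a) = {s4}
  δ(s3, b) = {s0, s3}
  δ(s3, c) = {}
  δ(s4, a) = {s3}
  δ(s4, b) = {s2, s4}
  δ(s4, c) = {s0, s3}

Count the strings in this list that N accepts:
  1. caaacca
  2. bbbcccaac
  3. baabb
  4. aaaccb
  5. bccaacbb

5

caaacca: accepted
bbbcccaac: accepted
baabb: accepted
aaaccb: accepted
bccaacbb: accepted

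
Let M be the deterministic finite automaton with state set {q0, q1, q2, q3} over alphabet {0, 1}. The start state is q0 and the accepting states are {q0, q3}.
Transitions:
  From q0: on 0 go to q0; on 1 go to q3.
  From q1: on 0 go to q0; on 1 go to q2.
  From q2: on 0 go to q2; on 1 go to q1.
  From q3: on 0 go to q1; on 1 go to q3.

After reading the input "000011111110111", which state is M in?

q2

q0 --0--> q0
q0 --0--> q0
q0 --0--> q0
q0 --0--> q0
q0 --1--> q3
q3 --1--> q3
q3 --1--> q3
q3 --1--> q3
q3 --1--> q3
q3 --1--> q3
q3 --1--> q3
q3 --0--> q1
q1 --1--> q2
q2 --1--> q1
q1 --1--> q2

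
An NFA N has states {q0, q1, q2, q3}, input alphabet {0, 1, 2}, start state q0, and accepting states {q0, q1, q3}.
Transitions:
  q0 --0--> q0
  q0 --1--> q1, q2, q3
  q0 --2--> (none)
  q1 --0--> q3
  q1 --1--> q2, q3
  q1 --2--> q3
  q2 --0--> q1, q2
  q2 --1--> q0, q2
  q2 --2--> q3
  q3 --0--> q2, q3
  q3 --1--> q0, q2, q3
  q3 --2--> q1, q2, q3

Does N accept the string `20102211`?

Start: {q0}
read 2: {}
The reachable set is empty and stays empty for the remaining 7 symbols.
Reachable ∩ accepting = {} — empty.

rejected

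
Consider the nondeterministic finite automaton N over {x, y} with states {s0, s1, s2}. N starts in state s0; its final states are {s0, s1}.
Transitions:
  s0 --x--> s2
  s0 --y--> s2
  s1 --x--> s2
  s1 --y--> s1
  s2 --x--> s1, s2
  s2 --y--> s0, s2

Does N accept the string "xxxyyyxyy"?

Start: {s0}
read x: {s2}
read x: {s1, s2}
read x: {s1, s2}
read y: {s0, s1, s2}
read y: {s0, s1, s2}
read y: {s0, s1, s2}
read x: {s1, s2}
read y: {s0, s1, s2}
read y: {s0, s1, s2}
Reachable ∩ accepting = {s0, s1} — nonempty.

accepted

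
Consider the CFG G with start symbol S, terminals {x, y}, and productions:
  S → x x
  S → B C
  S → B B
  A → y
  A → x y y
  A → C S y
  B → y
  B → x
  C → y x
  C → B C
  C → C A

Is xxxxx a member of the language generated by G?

no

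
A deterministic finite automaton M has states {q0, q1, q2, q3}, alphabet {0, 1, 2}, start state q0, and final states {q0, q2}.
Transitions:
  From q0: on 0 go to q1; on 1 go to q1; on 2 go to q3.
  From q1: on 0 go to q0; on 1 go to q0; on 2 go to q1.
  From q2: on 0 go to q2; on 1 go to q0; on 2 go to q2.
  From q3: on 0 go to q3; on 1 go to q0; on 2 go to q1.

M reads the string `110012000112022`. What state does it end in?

q0 --1--> q1
q1 --1--> q0
q0 --0--> q1
q1 --0--> q0
q0 --1--> q1
q1 --2--> q1
q1 --0--> q0
q0 --0--> q1
q1 --0--> q0
q0 --1--> q1
q1 --1--> q0
q0 --2--> q3
q3 --0--> q3
q3 --2--> q1
q1 --2--> q1

q1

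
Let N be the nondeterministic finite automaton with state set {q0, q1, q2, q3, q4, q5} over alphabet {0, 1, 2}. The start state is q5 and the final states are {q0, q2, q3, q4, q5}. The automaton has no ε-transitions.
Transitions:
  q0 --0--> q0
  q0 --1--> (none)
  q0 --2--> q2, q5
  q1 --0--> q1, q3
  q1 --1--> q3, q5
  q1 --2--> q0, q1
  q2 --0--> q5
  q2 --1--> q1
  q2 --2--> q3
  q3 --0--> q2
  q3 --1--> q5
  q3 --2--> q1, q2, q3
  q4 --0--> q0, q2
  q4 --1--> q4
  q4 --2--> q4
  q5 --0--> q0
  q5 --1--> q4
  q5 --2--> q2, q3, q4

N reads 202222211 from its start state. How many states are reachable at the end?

Start: {q5}
read 2: {q2, q3, q4}
read 0: {q0, q2, q5}
read 2: {q2, q3, q4, q5}
read 2: {q1, q2, q3, q4}
read 2: {q0, q1, q2, q3, q4}
read 2: {q0, q1, q2, q3, q4, q5}
read 2: {q0, q1, q2, q3, q4, q5}
read 1: {q1, q3, q4, q5}
read 1: {q3, q4, q5}
Final reachable set {q3, q4, q5} has 3 states.

3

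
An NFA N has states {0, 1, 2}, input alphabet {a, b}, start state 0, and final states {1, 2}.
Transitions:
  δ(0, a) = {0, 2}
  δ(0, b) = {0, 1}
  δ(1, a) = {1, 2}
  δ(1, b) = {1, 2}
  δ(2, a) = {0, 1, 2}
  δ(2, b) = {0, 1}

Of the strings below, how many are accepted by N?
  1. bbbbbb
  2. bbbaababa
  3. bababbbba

3

bbbbbb: accepted
bbbaababa: accepted
bababbbba: accepted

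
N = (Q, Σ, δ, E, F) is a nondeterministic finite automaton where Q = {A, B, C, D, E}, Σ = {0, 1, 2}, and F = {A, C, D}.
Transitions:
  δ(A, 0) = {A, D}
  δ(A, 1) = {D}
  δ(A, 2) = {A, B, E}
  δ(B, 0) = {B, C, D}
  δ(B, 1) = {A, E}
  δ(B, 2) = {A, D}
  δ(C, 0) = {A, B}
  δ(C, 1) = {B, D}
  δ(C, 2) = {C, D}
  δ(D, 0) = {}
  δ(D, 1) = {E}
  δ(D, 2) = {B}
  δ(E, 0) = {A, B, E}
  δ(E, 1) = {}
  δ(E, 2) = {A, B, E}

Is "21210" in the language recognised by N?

accepted

Start: {E}
read 2: {A, B, E}
read 1: {A, D, E}
read 2: {A, B, E}
read 1: {A, D, E}
read 0: {A, B, D, E}
Reachable ∩ accepting = {A, D} — nonempty.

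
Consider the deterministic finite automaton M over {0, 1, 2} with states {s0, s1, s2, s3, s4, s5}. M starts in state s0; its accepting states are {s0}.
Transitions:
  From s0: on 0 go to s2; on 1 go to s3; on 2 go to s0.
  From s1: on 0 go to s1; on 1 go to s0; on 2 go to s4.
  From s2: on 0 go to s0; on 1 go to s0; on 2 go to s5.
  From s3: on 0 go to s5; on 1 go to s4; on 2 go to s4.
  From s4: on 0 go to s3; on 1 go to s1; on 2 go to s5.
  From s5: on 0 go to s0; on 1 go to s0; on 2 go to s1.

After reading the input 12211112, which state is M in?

s0 --1--> s3
s3 --2--> s4
s4 --2--> s5
s5 --1--> s0
s0 --1--> s3
s3 --1--> s4
s4 --1--> s1
s1 --2--> s4

s4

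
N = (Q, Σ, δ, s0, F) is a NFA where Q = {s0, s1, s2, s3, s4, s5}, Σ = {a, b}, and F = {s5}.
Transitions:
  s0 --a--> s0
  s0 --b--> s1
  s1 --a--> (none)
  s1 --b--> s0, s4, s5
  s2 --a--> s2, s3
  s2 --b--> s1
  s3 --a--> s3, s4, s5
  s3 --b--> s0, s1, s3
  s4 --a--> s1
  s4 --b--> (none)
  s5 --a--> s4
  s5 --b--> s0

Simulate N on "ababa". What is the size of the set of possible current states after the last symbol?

Start: {s0}
read a: {s0}
read b: {s1}
read a: {}
The reachable set is empty and stays empty for the remaining 2 symbols.
Final reachable set {} has 0 states.

0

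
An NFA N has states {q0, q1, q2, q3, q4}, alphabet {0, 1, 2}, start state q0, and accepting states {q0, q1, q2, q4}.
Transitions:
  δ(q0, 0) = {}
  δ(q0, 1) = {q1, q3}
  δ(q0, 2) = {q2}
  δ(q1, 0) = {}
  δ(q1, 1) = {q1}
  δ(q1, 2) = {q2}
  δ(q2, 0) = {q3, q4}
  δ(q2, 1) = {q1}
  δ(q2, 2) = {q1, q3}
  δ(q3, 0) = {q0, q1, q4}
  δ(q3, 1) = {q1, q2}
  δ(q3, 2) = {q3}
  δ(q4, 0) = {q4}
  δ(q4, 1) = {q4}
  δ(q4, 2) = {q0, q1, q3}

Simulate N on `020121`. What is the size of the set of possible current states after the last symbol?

0

Start: {q0}
read 0: {}
The reachable set is empty and stays empty for the remaining 5 symbols.
Final reachable set {} has 0 states.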